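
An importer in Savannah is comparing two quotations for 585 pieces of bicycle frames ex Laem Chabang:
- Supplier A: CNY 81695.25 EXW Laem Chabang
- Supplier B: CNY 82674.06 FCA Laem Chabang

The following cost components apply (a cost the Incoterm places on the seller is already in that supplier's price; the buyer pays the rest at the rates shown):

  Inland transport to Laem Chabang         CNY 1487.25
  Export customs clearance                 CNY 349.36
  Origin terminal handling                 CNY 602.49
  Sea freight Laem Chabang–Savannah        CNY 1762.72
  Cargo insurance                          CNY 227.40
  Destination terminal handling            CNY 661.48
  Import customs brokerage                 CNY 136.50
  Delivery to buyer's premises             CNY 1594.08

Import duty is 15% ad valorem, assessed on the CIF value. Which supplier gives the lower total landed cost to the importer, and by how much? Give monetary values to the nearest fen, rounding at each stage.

Supplier A (EXW):
CIF value = EXW price + inland to port + export clearance + origin terminal + freight + insurance = 81695.25 + 1487.25 + 349.36 + 602.49 + 1762.72 + 227.40 = 86124.47
Import duty = 86124.47 × 15% = 12918.67
Buyer bears (A): 1487.25 + 349.36 + 602.49 + 1762.72 + 227.40 + 661.48 + 136.50 + 1594.08 = 6821.28
Landed cost (A) = invoice 81695.25 + 6821.28 + duty 12918.67 = 101435.20
Supplier B (FCA):
CIF value = FCA price + origin terminal + freight + insurance = 82674.06 + 602.49 + 1762.72 + 227.40 = 85266.67
Import duty = 85266.67 × 15% = 12790.00
Buyer bears (B): 602.49 + 1762.72 + 227.40 + 661.48 + 136.50 + 1594.08 = 4984.67
Landed cost (B) = invoice 82674.06 + 4984.67 + duty 12790.00 = 100448.73
Difference = |101435.20 − 100448.73| = 986.47

Supplier B is cheaper by CNY 986.47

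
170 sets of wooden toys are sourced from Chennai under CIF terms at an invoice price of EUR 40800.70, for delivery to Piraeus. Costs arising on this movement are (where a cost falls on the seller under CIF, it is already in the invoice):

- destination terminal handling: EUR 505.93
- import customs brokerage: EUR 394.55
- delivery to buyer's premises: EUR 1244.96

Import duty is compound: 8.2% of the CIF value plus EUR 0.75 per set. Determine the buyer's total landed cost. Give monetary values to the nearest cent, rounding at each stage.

Total landed cost: EUR 46419.30

CIF: the seller pays costs through ocean freight and marine insurance to the destination port.
The CIF price already equals the CIF value: 40800.70
Ad valorem component: 40800.70 × 8.2% = 3345.66
Specific component: 170 × 0.75 = 127.50
Import duty = 3345.66 + 127.50 = 3473.16
Buyer bears: destination terminal 505.93 + brokerage 394.55 + delivery 1244.96 + duty 3473.16 = 5618.60
Landed cost = invoice 40800.70 + 5618.60 = 46419.30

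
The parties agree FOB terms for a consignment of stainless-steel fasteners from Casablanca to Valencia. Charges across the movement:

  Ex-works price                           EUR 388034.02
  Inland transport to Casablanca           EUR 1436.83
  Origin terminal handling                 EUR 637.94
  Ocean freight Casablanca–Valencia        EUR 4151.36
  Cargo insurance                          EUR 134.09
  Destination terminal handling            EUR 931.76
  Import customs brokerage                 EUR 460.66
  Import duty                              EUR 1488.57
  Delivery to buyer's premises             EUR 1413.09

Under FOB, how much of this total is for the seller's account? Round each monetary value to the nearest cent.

Seller's account: EUR 390108.79

FOB: the seller bears costs until goods are on board at the origin port; the buyer bears freight, insurance and all costs thereafter.
Seller's account: goods 388034.02 + inland to port 1436.83 + origin terminal 637.94 = 390108.79
Buyer's account: freight 4151.36 + insurance 134.09 + destination terminal 931.76 + brokerage 460.66 + duty 1488.57 + delivery 1413.09 = 8579.53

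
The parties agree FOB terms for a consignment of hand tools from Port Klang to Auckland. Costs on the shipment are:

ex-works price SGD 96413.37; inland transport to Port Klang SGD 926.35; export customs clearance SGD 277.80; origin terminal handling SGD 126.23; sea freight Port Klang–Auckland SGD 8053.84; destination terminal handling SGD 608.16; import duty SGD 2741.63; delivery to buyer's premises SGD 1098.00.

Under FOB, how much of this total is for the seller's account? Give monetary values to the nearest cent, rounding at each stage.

FOB: the seller bears costs until goods are on board at the origin port; the buyer bears freight, insurance and all costs thereafter.
Seller's account: goods 96413.37 + inland to port 926.35 + export clearance 277.80 + origin terminal 126.23 = 97743.75
Buyer's account: freight 8053.84 + destination terminal 608.16 + duty 2741.63 + delivery 1098.00 = 12501.63

Seller's account: SGD 97743.75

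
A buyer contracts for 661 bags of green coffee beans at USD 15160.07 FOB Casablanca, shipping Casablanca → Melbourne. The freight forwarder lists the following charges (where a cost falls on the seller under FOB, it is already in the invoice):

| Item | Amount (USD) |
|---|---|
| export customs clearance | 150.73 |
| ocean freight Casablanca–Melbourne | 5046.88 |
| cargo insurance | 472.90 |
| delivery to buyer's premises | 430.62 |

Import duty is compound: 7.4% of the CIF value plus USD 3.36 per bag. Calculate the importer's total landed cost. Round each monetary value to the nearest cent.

FOB: the seller bears costs until goods are on board at the origin port; the buyer bears freight, insurance and all costs thereafter.
Already in the invoice (seller's account under FOB): export clearance — exclude.
CIF value = FOB price + freight + insurance = 15160.07 + 5046.88 + 472.90 = 20679.85
Ad valorem component: 20679.85 × 7.4% = 1530.31
Specific component: 661 × 3.36 = 2220.96
Import duty = 1530.31 + 2220.96 = 3751.27
Buyer bears: freight 5046.88 + insurance 472.90 + delivery 430.62 + duty 3751.27 = 9701.67
Landed cost = invoice 15160.07 + 9701.67 = 24861.74

Total landed cost: USD 24861.74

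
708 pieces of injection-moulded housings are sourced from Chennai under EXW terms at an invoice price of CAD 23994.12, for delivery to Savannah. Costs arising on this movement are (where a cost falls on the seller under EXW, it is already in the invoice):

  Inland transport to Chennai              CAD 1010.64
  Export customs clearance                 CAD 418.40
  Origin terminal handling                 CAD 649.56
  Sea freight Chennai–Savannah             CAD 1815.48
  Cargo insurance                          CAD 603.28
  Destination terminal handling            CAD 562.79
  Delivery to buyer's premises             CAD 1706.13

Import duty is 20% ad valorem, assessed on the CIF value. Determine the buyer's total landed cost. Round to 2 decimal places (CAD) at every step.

Total landed cost: CAD 36458.70

EXW: the seller makes goods available at their premises; the buyer bears all onward costs.
CIF value = EXW price + inland to port + export clearance + origin terminal + freight + insurance = 23994.12 + 1010.64 + 418.40 + 649.56 + 1815.48 + 603.28 = 28491.48
Import duty = 28491.48 × 20% = 5698.30
Buyer bears: inland to port 1010.64 + export clearance 418.40 + origin terminal 649.56 + freight 1815.48 + insurance 603.28 + destination terminal 562.79 + delivery 1706.13 + duty 5698.30 = 12464.58
Landed cost = invoice 23994.12 + 12464.58 = 36458.70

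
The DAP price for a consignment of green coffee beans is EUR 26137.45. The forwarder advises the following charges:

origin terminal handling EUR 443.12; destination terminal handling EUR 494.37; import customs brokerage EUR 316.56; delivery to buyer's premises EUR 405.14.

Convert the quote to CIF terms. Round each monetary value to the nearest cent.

Not relevant to the conversion: origin terminal — on the seller under both DAP and CIF; already in the DAP price and stays in the CIF price. brokerage — on the buyer under both terms; not part of either seller's price.
From DAP to CIF, the seller no longer bears: destination terminal, delivery.
CIF price = 26137.45 − 494.37 − 405.14 = 25237.94

CIF price: EUR 25237.94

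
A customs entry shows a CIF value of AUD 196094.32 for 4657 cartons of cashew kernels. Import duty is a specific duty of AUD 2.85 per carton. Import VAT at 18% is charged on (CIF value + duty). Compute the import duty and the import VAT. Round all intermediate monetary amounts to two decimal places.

Import duty = 4657 × 2.85 = 13272.45
VAT base = CIF + duty = 196094.32 + 13272.45 = 209366.77
Import VAT = 209366.77 × 18% = 37686.02

Import duty: AUD 13272.45; import VAT: AUD 37686.02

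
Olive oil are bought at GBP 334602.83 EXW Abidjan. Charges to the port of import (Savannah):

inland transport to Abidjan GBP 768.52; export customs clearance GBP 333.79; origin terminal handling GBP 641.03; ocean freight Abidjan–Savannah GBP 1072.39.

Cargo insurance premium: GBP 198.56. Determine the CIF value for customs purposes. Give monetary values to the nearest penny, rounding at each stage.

CIF = EXW price + pre-shipment costs + freight + insurance
CIF = 334602.83 + 768.52 + 333.79 + 641.03 + 1072.39 + 198.56 = 337617.12

CIF value: GBP 337617.12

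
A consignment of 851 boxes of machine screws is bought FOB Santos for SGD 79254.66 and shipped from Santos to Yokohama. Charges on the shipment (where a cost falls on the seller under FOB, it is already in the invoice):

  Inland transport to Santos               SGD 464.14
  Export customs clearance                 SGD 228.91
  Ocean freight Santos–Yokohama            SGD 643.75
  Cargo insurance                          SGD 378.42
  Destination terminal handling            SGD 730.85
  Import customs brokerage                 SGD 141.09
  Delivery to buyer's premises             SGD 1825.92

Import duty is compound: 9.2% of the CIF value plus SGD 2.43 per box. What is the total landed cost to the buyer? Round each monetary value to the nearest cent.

Total landed cost: SGD 92428.09

FOB: the seller bears costs until goods are on board at the origin port; the buyer bears freight, insurance and all costs thereafter.
Already in the invoice (seller's account under FOB): inland to port, export clearance — exclude.
CIF value = FOB price + freight + insurance = 79254.66 + 643.75 + 378.42 = 80276.83
Ad valorem component: 80276.83 × 9.2% = 7385.47
Specific component: 851 × 2.43 = 2067.93
Import duty = 7385.47 + 2067.93 = 9453.40
Buyer bears: freight 643.75 + insurance 378.42 + destination terminal 730.85 + brokerage 141.09 + delivery 1825.92 + duty 9453.40 = 13173.43
Landed cost = invoice 79254.66 + 13173.43 = 92428.09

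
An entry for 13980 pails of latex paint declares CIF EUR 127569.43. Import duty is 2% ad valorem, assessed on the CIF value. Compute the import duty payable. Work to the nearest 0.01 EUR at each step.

Import duty: EUR 2551.39

Import duty = 127569.43 × 2% = 2551.39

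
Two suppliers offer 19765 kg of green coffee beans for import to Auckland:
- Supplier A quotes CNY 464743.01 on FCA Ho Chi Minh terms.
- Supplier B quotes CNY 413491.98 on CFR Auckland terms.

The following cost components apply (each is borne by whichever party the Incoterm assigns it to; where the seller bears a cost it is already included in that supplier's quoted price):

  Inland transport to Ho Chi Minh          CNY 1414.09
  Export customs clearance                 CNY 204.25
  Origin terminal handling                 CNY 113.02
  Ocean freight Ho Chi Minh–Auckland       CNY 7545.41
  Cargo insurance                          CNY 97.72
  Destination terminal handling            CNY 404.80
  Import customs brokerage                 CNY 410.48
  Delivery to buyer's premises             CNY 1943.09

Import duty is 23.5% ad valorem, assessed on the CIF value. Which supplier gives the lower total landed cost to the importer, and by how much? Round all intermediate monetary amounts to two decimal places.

Supplier A (FCA):
CIF value = FCA price + origin terminal + freight + insurance = 464743.01 + 113.02 + 7545.41 + 97.72 = 472499.16
Import duty = 472499.16 × 23.5% = 111037.30
Buyer bears (A): 113.02 + 7545.41 + 97.72 + 404.80 + 410.48 + 1943.09 = 10514.52
Landed cost (A) = invoice 464743.01 + 10514.52 + duty 111037.30 = 586294.83
Supplier B (CFR):
CIF value = CFR price + insurance = 413491.98 + 97.72 = 413589.70
Import duty = 413589.70 × 23.5% = 97193.58
Buyer bears (B): 97.72 + 404.80 + 410.48 + 1943.09 = 2856.09
Landed cost (B) = invoice 413491.98 + 2856.09 + duty 97193.58 = 513541.65
Difference = |586294.83 − 513541.65| = 72753.18

Supplier B is cheaper by CNY 72753.18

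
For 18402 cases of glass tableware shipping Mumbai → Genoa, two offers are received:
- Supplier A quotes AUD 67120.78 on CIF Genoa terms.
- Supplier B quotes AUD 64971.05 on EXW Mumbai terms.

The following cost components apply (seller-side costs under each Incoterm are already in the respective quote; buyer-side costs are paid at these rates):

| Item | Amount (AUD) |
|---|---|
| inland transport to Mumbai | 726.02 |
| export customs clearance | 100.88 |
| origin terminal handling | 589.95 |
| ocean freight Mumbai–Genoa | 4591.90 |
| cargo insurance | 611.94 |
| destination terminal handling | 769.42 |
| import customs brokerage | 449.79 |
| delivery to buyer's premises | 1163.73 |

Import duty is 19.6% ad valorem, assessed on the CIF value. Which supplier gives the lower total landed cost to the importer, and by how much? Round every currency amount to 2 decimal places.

Supplier A (CIF):
The CIF price already equals the CIF value: 67120.78
Import duty = 67120.78 × 19.6% = 13155.67
Buyer bears (A): 769.42 + 449.79 + 1163.73 = 2382.94
Landed cost (A) = invoice 67120.78 + 2382.94 + duty 13155.67 = 82659.39
Supplier B (EXW):
CIF value = EXW price + inland to port + export clearance + origin terminal + freight + insurance = 64971.05 + 726.02 + 100.88 + 589.95 + 4591.90 + 611.94 = 71591.74
Import duty = 71591.74 × 19.6% = 14031.98
Buyer bears (B): 726.02 + 100.88 + 589.95 + 4591.90 + 611.94 + 769.42 + 449.79 + 1163.73 = 9003.63
Landed cost (B) = invoice 64971.05 + 9003.63 + duty 14031.98 = 88006.66
Difference = |82659.39 − 88006.66| = 5347.27

Supplier A is cheaper by AUD 5347.27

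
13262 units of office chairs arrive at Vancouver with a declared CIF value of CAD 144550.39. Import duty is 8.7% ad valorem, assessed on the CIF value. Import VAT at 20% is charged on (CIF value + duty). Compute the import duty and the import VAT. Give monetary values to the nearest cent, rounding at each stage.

Import duty = 144550.39 × 8.7% = 12575.88
VAT base = CIF + duty = 144550.39 + 12575.88 = 157126.27
Import VAT = 157126.27 × 20% = 31425.25

Import duty: CAD 12575.88; import VAT: CAD 31425.25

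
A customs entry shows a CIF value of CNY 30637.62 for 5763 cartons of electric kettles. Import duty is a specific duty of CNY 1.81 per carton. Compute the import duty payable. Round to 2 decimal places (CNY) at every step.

Import duty: CNY 10431.03

Import duty = 5763 × 1.81 = 10431.03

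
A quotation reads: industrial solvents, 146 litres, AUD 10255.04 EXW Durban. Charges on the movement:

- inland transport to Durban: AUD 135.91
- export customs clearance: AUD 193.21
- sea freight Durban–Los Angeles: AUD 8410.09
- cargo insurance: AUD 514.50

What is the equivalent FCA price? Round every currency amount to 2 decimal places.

FCA price: AUD 10584.16

Not relevant to the conversion: insurance, freight — on the buyer under both terms; not part of either seller's price.
From EXW to FCA, the seller additionally bears: inland to port, export clearance.
FCA price = 10255.04 + 135.91 + 193.21 = 10584.16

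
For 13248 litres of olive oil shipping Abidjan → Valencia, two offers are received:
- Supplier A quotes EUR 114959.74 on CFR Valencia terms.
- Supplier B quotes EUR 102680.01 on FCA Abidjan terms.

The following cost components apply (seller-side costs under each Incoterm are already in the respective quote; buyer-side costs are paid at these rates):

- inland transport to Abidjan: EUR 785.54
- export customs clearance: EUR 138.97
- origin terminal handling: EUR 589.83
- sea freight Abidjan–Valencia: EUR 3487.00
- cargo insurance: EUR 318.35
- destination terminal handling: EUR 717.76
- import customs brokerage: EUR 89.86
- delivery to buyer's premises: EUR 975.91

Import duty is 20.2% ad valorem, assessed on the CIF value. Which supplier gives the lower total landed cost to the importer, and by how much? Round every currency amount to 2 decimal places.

Supplier B is cheaper by EUR 9859.88

Supplier A (CFR):
CIF value = CFR price + insurance = 114959.74 + 318.35 = 115278.09
Import duty = 115278.09 × 20.2% = 23286.17
Buyer bears (A): 318.35 + 717.76 + 89.86 + 975.91 = 2101.88
Landed cost (A) = invoice 114959.74 + 2101.88 + duty 23286.17 = 140347.79
Supplier B (FCA):
CIF value = FCA price + origin terminal + freight + insurance = 102680.01 + 589.83 + 3487.00 + 318.35 = 107075.19
Import duty = 107075.19 × 20.2% = 21629.19
Buyer bears (B): 589.83 + 3487.00 + 318.35 + 717.76 + 89.86 + 975.91 = 6178.71
Landed cost (B) = invoice 102680.01 + 6178.71 + duty 21629.19 = 130487.91
Difference = |140347.79 − 130487.91| = 9859.88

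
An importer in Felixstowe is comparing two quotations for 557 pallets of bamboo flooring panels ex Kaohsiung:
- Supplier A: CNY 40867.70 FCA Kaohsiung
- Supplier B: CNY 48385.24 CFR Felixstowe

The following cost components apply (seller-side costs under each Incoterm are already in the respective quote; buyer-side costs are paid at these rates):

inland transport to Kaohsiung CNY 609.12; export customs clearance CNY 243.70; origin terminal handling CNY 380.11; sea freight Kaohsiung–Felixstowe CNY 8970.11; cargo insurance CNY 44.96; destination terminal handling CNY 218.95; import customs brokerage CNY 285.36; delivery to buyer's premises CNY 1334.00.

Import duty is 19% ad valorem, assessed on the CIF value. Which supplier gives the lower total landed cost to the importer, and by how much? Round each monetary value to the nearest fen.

Supplier B is cheaper by CNY 2180.89

Supplier A (FCA):
CIF value = FCA price + origin terminal + freight + insurance = 40867.70 + 380.11 + 8970.11 + 44.96 = 50262.88
Import duty = 50262.88 × 19% = 9549.95
Buyer bears (A): 380.11 + 8970.11 + 44.96 + 218.95 + 285.36 + 1334.00 = 11233.49
Landed cost (A) = invoice 40867.70 + 11233.49 + duty 9549.95 = 61651.14
Supplier B (CFR):
CIF value = CFR price + insurance = 48385.24 + 44.96 = 48430.20
Import duty = 48430.20 × 19% = 9201.74
Buyer bears (B): 44.96 + 218.95 + 285.36 + 1334.00 = 1883.27
Landed cost (B) = invoice 48385.24 + 1883.27 + duty 9201.74 = 59470.25
Difference = |61651.14 − 59470.25| = 2180.89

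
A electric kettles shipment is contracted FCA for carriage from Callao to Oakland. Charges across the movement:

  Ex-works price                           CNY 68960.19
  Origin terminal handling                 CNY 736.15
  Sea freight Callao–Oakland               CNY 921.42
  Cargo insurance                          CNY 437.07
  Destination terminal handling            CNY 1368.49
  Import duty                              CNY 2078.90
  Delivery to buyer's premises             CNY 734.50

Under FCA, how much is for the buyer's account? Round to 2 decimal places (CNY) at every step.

FCA: the seller delivers export-cleared goods to the carrier; the buyer bears costs from that point.
Seller's account: goods 68960.19 = 68960.19
Buyer's account: origin terminal 736.15 + freight 921.42 + insurance 437.07 + destination terminal 1368.49 + duty 2078.90 + delivery 734.50 = 6276.53

Buyer's account: CNY 6276.53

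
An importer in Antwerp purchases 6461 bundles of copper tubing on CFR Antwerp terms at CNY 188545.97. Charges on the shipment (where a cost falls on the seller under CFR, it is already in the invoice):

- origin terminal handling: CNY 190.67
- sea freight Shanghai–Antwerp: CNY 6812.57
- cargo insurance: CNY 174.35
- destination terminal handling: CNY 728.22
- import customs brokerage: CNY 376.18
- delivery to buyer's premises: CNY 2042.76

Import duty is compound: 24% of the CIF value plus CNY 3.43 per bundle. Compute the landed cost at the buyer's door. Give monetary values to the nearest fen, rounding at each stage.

Total landed cost: CNY 259321.59

CFR: the seller pays costs through ocean freight to the destination port, but not insurance.
Already in the invoice (seller's account under CFR): origin terminal, freight — exclude.
CIF value = CFR price + insurance = 188545.97 + 174.35 = 188720.32
Ad valorem component: 188720.32 × 24% = 45292.88
Specific component: 6461 × 3.43 = 22161.23
Import duty = 45292.88 + 22161.23 = 67454.11
Buyer bears: insurance 174.35 + destination terminal 728.22 + brokerage 376.18 + delivery 2042.76 + duty 67454.11 = 70775.62
Landed cost = invoice 188545.97 + 70775.62 = 259321.59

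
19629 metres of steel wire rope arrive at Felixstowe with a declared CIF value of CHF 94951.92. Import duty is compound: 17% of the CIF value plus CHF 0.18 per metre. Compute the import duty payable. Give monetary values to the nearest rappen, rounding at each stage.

Ad valorem component: 94951.92 × 17% = 16141.83
Specific component: 19629 × 0.18 = 3533.22
Import duty = 16141.83 + 3533.22 = 19675.05

Import duty: CHF 19675.05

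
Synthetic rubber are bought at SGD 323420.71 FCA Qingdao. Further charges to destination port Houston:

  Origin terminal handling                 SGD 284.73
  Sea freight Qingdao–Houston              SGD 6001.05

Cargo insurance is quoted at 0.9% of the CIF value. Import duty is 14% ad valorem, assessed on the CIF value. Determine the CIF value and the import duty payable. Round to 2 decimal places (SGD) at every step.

Let C be the CIF value. C = FCA price + pre-shipment costs + freight + 0.9% × C
C − 0.9% × C = 323420.71 + 284.73 + 6001.05
0.991 × C = 329706.49
C = 329706.49 / 0.991 = 332700.80
Insurance premium = 0.9% × 332700.80 = 2994.31
Import duty = 332700.80 × 14% = 46578.11

CIF value: SGD 332700.80; import duty: SGD 46578.11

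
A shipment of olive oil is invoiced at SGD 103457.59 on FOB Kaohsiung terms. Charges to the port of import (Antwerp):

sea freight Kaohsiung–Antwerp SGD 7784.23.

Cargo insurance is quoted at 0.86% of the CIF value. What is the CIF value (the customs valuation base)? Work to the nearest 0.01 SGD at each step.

CIF value: SGD 112206.80

Let C be the CIF value. C = FOB price + freight + 0.86% × C
C − 0.86% × C = 103457.59 + 7784.23
0.9914 × C = 111241.82
C = 111241.82 / 0.9914 = 112206.80
Insurance premium = 0.86% × 112206.80 = 964.98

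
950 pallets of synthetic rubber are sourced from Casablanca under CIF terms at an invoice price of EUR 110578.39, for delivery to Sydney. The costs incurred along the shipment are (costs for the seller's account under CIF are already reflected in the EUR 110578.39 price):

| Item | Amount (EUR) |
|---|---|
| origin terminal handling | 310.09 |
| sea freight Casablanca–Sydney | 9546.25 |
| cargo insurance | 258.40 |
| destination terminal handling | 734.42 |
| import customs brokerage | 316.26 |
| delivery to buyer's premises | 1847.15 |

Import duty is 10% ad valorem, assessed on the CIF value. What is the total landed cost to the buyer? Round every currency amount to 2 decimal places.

CIF: the seller pays costs through ocean freight and marine insurance to the destination port.
Already in the invoice (seller's account under CIF): origin terminal, freight, insurance — exclude.
The CIF price already equals the CIF value: 110578.39
Import duty = 110578.39 × 10% = 11057.84
Buyer bears: destination terminal 734.42 + brokerage 316.26 + delivery 1847.15 + duty 11057.84 = 13955.67
Landed cost = invoice 110578.39 + 13955.67 = 124534.06

Total landed cost: EUR 124534.06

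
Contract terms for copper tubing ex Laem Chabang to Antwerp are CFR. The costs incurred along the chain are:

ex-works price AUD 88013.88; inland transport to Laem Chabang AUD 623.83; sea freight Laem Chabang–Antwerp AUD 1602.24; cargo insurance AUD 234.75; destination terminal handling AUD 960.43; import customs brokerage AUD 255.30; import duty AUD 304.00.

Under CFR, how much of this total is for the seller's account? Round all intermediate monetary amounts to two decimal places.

CFR: the seller pays costs through ocean freight to the destination port, but not insurance.
Seller's account: goods 88013.88 + inland to port 623.83 + freight 1602.24 = 90239.95
Buyer's account: insurance 234.75 + destination terminal 960.43 + brokerage 255.30 + duty 304.00 = 1754.48

Seller's account: AUD 90239.95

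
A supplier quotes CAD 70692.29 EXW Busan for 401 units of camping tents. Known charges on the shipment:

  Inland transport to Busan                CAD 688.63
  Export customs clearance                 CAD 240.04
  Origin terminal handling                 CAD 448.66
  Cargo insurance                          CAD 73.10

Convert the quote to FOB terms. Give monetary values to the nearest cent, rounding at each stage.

FOB price: CAD 72069.62

Not relevant to the conversion: insurance — on the buyer under both terms; not part of either seller's price.
From EXW to FOB, the seller additionally bears: inland to port, export clearance, origin terminal.
FOB price = 70692.29 + 688.63 + 240.04 + 448.66 = 72069.62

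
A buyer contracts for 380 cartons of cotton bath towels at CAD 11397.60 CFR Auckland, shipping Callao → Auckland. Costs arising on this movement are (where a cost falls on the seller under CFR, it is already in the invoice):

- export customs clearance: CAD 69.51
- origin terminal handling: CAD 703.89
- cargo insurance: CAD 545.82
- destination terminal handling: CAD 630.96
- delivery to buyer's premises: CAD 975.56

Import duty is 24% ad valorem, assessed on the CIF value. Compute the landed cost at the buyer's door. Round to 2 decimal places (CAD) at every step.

Total landed cost: CAD 16416.36

CFR: the seller pays costs through ocean freight to the destination port, but not insurance.
Already in the invoice (seller's account under CFR): export clearance, origin terminal — exclude.
CIF value = CFR price + insurance = 11397.60 + 545.82 = 11943.42
Import duty = 11943.42 × 24% = 2866.42
Buyer bears: insurance 545.82 + destination terminal 630.96 + delivery 975.56 + duty 2866.42 = 5018.76
Landed cost = invoice 11397.60 + 5018.76 = 16416.36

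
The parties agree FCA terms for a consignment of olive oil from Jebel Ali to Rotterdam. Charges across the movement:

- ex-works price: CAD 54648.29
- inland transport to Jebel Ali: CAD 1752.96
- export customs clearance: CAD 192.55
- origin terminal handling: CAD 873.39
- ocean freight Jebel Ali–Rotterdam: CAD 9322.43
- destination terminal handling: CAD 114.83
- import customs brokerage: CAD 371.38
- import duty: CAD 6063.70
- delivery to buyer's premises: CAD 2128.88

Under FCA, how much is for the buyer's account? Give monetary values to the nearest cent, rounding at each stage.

FCA: the seller delivers export-cleared goods to the carrier; the buyer bears costs from that point.
Seller's account: goods 54648.29 + inland to port 1752.96 + export clearance 192.55 = 56593.80
Buyer's account: origin terminal 873.39 + freight 9322.43 + destination terminal 114.83 + brokerage 371.38 + duty 6063.70 + delivery 2128.88 = 18874.61

Buyer's account: CAD 18874.61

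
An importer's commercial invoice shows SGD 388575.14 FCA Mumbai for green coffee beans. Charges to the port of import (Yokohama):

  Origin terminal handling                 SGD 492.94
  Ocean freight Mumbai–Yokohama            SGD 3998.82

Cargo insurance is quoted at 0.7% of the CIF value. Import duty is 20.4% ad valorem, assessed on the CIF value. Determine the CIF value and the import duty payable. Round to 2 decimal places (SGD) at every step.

Let C be the CIF value. C = FCA price + pre-shipment costs + freight + 0.7% × C
C − 0.7% × C = 388575.14 + 492.94 + 3998.82
0.993 × C = 393066.90
C = 393066.90 / 0.993 = 395837.76
Insurance premium = 0.7% × 395837.76 = 2770.86
Import duty = 395837.76 × 20.4% = 80750.90

CIF value: SGD 395837.76; import duty: SGD 80750.90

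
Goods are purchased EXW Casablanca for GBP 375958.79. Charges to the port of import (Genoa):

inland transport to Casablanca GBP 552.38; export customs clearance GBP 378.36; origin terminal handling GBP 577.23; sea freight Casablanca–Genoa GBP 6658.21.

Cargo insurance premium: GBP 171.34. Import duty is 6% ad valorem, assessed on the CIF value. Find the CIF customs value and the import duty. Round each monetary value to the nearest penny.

CIF value: GBP 384296.31; import duty: GBP 23057.78

CIF = EXW price + pre-shipment costs + freight + insurance
CIF = 375958.79 + 552.38 + 378.36 + 577.23 + 6658.21 + 171.34 = 384296.31
Import duty = 384296.31 × 6% = 23057.78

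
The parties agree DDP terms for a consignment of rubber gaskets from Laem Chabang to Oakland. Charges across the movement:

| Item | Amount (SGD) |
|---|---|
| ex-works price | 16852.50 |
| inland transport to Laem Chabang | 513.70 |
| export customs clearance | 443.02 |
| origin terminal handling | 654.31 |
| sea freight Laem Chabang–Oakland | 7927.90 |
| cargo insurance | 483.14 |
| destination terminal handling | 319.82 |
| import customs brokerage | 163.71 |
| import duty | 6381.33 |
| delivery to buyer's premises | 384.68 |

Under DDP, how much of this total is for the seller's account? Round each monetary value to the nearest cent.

Seller's account: SGD 34124.11

DDP: the seller bears all costs including import duty.
Seller's account: goods 16852.50 + inland to port 513.70 + export clearance 443.02 + origin terminal 654.31 + freight 7927.90 + insurance 483.14 + destination terminal 319.82 + brokerage 163.71 + duty 6381.33 + delivery 384.68 = 34124.11
Buyer's account: 0.00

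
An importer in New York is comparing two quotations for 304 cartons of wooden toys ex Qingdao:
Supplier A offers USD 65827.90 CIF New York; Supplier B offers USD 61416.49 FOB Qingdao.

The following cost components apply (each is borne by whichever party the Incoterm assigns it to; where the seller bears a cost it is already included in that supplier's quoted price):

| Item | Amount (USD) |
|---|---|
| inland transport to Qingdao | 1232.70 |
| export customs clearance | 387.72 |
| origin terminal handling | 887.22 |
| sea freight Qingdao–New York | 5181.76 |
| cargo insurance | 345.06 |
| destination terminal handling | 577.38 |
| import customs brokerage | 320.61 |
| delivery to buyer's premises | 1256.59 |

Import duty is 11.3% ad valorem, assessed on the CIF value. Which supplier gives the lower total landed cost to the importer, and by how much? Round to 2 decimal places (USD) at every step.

Supplier A (CIF):
The CIF price already equals the CIF value: 65827.90
Import duty = 65827.90 × 11.3% = 7438.55
Buyer bears (A): 577.38 + 320.61 + 1256.59 = 2154.58
Landed cost (A) = invoice 65827.90 + 2154.58 + duty 7438.55 = 75421.03
Supplier B (FOB):
CIF value = FOB price + freight + insurance = 61416.49 + 5181.76 + 345.06 = 66943.31
Import duty = 66943.31 × 11.3% = 7564.59
Buyer bears (B): 5181.76 + 345.06 + 577.38 + 320.61 + 1256.59 = 7681.40
Landed cost (B) = invoice 61416.49 + 7681.40 + duty 7564.59 = 76662.48
Difference = |75421.03 − 76662.48| = 1241.45

Supplier A is cheaper by USD 1241.45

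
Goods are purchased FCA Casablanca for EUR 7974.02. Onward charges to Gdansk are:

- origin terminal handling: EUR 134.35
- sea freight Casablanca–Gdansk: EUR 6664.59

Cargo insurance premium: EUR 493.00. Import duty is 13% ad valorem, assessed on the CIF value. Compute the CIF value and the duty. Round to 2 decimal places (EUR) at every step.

CIF value: EUR 15265.96; import duty: EUR 1984.57

CIF = FCA price + pre-shipment costs + freight + insurance
CIF = 7974.02 + 134.35 + 6664.59 + 493.00 = 15265.96
Import duty = 15265.96 × 13% = 1984.57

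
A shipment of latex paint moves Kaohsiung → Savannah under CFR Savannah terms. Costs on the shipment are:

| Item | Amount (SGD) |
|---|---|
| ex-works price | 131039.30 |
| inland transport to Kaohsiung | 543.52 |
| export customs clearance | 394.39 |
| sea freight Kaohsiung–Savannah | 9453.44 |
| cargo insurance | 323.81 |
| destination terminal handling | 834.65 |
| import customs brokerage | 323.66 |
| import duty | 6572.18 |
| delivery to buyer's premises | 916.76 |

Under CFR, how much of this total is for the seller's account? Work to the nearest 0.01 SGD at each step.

Seller's account: SGD 141430.65

CFR: the seller pays costs through ocean freight to the destination port, but not insurance.
Seller's account: goods 131039.30 + inland to port 543.52 + export clearance 394.39 + freight 9453.44 = 141430.65
Buyer's account: insurance 323.81 + destination terminal 834.65 + brokerage 323.66 + duty 6572.18 + delivery 916.76 = 8971.06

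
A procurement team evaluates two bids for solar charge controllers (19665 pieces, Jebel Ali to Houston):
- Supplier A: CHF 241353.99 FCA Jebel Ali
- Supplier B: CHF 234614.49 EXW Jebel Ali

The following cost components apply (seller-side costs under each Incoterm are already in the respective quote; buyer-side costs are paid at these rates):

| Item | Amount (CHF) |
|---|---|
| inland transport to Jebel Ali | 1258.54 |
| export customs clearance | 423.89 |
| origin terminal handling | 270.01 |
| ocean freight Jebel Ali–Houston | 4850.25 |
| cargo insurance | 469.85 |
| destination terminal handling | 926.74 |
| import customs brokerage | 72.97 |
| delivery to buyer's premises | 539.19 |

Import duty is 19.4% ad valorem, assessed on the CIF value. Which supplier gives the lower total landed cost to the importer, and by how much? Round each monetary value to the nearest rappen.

Supplier B is cheaper by CHF 6038.15

Supplier A (FCA):
CIF value = FCA price + origin terminal + freight + insurance = 241353.99 + 270.01 + 4850.25 + 469.85 = 246944.10
Import duty = 246944.10 × 19.4% = 47907.16
Buyer bears (A): 270.01 + 4850.25 + 469.85 + 926.74 + 72.97 + 539.19 = 7129.01
Landed cost (A) = invoice 241353.99 + 7129.01 + duty 47907.16 = 296390.16
Supplier B (EXW):
CIF value = EXW price + inland to port + export clearance + origin terminal + freight + insurance = 234614.49 + 1258.54 + 423.89 + 270.01 + 4850.25 + 469.85 = 241887.03
Import duty = 241887.03 × 19.4% = 46926.08
Buyer bears (B): 1258.54 + 423.89 + 270.01 + 4850.25 + 469.85 + 926.74 + 72.97 + 539.19 = 8811.44
Landed cost (B) = invoice 234614.49 + 8811.44 + duty 46926.08 = 290352.01
Difference = |296390.16 − 290352.01| = 6038.15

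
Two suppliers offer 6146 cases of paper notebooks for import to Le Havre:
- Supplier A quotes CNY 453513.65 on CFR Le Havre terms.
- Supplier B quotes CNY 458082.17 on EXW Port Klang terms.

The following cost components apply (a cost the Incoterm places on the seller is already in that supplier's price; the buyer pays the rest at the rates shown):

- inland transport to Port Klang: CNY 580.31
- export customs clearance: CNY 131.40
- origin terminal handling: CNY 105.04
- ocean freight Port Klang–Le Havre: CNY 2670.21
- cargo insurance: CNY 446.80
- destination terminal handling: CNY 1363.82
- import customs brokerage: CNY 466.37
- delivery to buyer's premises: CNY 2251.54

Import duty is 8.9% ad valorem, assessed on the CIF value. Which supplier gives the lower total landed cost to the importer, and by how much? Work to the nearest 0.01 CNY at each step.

Supplier A (CFR):
CIF value = CFR price + insurance = 453513.65 + 446.80 = 453960.45
Import duty = 453960.45 × 8.9% = 40402.48
Buyer bears (A): 446.80 + 1363.82 + 466.37 + 2251.54 = 4528.53
Landed cost (A) = invoice 453513.65 + 4528.53 + duty 40402.48 = 498444.66
Supplier B (EXW):
CIF value = EXW price + inland to port + export clearance + origin terminal + freight + insurance = 458082.17 + 580.31 + 131.40 + 105.04 + 2670.21 + 446.80 = 462015.93
Import duty = 462015.93 × 8.9% = 41119.42
Buyer bears (B): 580.31 + 131.40 + 105.04 + 2670.21 + 446.80 + 1363.82 + 466.37 + 2251.54 = 8015.49
Landed cost (B) = invoice 458082.17 + 8015.49 + duty 41119.42 = 507217.08
Difference = |498444.66 − 507217.08| = 8772.42

Supplier A is cheaper by CNY 8772.42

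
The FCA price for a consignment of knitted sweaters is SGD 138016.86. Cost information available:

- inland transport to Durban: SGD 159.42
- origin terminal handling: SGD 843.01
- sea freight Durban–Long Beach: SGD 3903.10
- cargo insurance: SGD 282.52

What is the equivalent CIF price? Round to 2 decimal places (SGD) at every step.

Not relevant to the conversion: inland to port — on the seller under both FCA and CIF; already in the FCA price and stays in the CIF price.
From FCA to CIF, the seller additionally bears: origin terminal, freight, insurance.
CIF price = 138016.86 + 843.01 + 3903.10 + 282.52 = 143045.49

CIF price: SGD 143045.49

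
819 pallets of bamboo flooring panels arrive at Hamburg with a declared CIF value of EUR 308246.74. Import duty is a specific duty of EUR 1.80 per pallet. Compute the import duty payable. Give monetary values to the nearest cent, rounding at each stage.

Import duty: EUR 1474.20

Import duty = 819 × 1.80 = 1474.20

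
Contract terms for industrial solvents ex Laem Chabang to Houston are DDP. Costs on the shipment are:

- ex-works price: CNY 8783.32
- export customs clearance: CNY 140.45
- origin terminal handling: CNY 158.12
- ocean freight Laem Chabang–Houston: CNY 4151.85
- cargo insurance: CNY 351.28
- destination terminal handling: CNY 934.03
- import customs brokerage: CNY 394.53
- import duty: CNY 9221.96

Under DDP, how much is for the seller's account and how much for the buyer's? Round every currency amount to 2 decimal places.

DDP: the seller bears all costs including import duty.
Seller's account: goods 8783.32 + export clearance 140.45 + origin terminal 158.12 + freight 4151.85 + insurance 351.28 + destination terminal 934.03 + brokerage 394.53 + duty 9221.96 = 24135.54
Buyer's account: 0.00

Seller: CNY 24135.54; buyer: CNY 0.00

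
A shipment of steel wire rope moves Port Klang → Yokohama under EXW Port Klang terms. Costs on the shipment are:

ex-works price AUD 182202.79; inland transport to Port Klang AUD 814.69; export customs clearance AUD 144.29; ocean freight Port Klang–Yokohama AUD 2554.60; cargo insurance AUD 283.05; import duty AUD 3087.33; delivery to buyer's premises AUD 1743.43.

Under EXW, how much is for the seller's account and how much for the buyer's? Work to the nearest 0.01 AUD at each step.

Seller: AUD 182202.79; buyer: AUD 8627.39

EXW: the seller makes goods available at their premises; the buyer bears all onward costs.
Seller's account: goods 182202.79 = 182202.79
Buyer's account: inland to port 814.69 + export clearance 144.29 + freight 2554.60 + insurance 283.05 + duty 3087.33 + delivery 1743.43 = 8627.39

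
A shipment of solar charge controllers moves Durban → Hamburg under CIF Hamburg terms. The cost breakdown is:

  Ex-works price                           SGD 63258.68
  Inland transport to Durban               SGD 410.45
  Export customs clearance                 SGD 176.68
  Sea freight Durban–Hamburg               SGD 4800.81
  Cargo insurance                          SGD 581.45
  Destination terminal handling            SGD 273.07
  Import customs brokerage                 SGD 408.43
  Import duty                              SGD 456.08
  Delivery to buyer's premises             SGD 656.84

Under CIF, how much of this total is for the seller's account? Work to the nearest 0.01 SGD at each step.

CIF: the seller pays costs through ocean freight and marine insurance to the destination port.
Seller's account: goods 63258.68 + inland to port 410.45 + export clearance 176.68 + freight 4800.81 + insurance 581.45 = 69228.07
Buyer's account: destination terminal 273.07 + brokerage 408.43 + duty 456.08 + delivery 656.84 = 1794.42

Seller's account: SGD 69228.07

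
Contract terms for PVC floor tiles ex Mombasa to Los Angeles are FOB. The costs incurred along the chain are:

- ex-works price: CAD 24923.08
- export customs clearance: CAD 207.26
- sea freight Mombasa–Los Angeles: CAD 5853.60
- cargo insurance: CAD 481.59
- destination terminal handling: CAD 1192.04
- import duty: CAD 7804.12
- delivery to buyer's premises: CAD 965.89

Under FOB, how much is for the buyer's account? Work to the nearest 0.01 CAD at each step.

FOB: the seller bears costs until goods are on board at the origin port; the buyer bears freight, insurance and all costs thereafter.
Seller's account: goods 24923.08 + export clearance 207.26 = 25130.34
Buyer's account: freight 5853.60 + insurance 481.59 + destination terminal 1192.04 + duty 7804.12 + delivery 965.89 = 16297.24

Buyer's account: CAD 16297.24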